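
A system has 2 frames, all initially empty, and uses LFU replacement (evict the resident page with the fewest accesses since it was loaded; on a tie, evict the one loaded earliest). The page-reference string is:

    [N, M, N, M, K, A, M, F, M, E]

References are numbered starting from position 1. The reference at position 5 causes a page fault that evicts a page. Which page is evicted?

N

pos 1: N: fault, frames {N}
pos 2: M: fault, frames {N,M}
pos 3: N: hit
pos 4: M: hit
pos 5: K: fault, evict N, frames {M,K}
At position 5, page N is evicted.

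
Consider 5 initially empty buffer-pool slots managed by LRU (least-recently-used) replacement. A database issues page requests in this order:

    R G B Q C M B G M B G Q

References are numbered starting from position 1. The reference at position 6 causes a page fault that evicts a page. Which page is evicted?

R

pos 1: R -> fault, frames {R}
pos 2: G -> fault, frames {R,G}
pos 3: B -> fault, frames {R,G,B}
pos 4: Q -> fault, frames {R,G,B,Q}
pos 5: C -> fault, frames {R,G,B,Q,C}
pos 6: M -> fault, evict R, frames {G,B,Q,C,M}
At position 6, page R is evicted.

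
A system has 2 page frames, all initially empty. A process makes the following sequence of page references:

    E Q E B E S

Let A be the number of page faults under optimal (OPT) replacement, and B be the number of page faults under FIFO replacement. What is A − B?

Under OPT: F F . F . F → 4 faults.
Under FIFO: F F . F F F → 5 faults.
A − B = 4 − 5 = -1.

-1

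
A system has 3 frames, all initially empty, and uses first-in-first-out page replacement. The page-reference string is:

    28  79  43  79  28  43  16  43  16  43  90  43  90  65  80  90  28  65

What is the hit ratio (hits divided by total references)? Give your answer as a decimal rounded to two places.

28 -> miss, frames [28]
79 -> miss, frames [28, 79]
43 -> miss, frames [28, 79, 43]
79 -> hit
28 -> hit
43 -> hit
16 -> miss, evict 28, frames [79, 43, 16]
43 -> hit
16 -> hit
43 -> hit
90 -> miss, evict 79, frames [43, 16, 90]
43 -> hit
90 -> hit
65 -> miss, evict 43, frames [16, 90, 65]
80 -> miss, evict 16, frames [90, 65, 80]
90 -> hit
28 -> miss, evict 90, frames [65, 80, 28]
65 -> hit
Hits: 10 of 18 references → 10/18 = 0.5556.

0.56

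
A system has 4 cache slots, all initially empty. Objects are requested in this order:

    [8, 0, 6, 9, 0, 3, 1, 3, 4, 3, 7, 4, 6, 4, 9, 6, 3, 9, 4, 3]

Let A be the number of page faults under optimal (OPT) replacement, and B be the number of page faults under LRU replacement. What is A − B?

Under OPT: F F F F . F F . F . F . . . . . F . . . → 9 faults.
Under LRU: F F F F . F F . F . F . F . F . F . . . → 11 faults.
A − B = 9 − 11 = -2.

-2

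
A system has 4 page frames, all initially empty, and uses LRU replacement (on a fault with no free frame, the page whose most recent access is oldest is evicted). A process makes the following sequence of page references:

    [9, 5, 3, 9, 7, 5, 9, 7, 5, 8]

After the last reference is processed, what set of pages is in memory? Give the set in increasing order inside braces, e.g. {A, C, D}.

{5, 7, 8, 9}

9: fault, frames (9)
5: fault, frames (9 5)
3: fault, frames (9 5 3)
9: hit
7: fault, frames (5 3 9 7)
5: hit
9: hit
7: hit
5: hit
8: fault, evict 3, frames (9 7 5 8)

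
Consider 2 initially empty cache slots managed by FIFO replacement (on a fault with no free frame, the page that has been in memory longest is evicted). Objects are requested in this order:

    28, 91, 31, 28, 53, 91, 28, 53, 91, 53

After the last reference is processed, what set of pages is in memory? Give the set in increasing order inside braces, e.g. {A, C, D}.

{53, 91}

28: fault, frames [28]
91: fault, frames [28, 91]
31: fault, evict 28, frames [91, 31]
28: fault, evict 91, frames [31, 28]
53: fault, evict 31, frames [28, 53]
91: fault, evict 28, frames [53, 91]
28: fault, evict 53, frames [91, 28]
53: fault, evict 91, frames [28, 53]
91: fault, evict 28, frames [53, 91]
53: hit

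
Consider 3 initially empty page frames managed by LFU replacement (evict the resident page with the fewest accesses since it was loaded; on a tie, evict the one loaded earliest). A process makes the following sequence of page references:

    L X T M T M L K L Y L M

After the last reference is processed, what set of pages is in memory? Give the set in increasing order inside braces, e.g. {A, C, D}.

{L, M, T}

L: miss, frames (L)
X: miss, frames (L X)
T: miss, frames (L X T)
M: miss, evict L, frames (X T M)
T: hit
M: hit
L: miss, evict X, frames (T M L)
K: miss, evict L, frames (T M K)
L: miss, evict K, frames (T M L)
Y: miss, evict L, frames (T M Y)
L: miss, evict Y, frames (T M L)
M: hit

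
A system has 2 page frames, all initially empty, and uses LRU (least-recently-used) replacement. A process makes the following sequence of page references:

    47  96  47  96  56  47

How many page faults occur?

47 -> miss, frames [47]
96 -> miss, frames [47, 96]
47 -> hit
96 -> hit
56 -> miss, evict 47, frames [96, 56]
47 -> miss, evict 96, frames [56, 47]
Page faults: 4.

4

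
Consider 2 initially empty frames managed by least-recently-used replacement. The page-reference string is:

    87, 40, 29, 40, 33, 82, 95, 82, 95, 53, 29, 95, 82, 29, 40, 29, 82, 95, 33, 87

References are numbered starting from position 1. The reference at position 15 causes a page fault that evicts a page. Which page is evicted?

pos 1: 87: fault, frames [87]
pos 2: 40: fault, frames [87, 40]
pos 3: 29: fault, evict 87, frames [40, 29]
pos 4: 40: hit
pos 5: 33: fault, evict 29, frames [40, 33]
pos 6: 82: fault, evict 40, frames [33, 82]
pos 7: 95: fault, evict 33, frames [82, 95]
pos 8: 82: hit
pos 9: 95: hit
pos 10: 53: fault, evict 82, frames [95, 53]
pos 11: 29: fault, evict 95, frames [53, 29]
pos 12: 95: fault, evict 53, frames [29, 95]
pos 13: 82: fault, evict 29, frames [95, 82]
pos 14: 29: fault, evict 95, frames [82, 29]
pos 15: 40: fault, evict 82, frames [29, 40]
At position 15, page 82 is evicted.

82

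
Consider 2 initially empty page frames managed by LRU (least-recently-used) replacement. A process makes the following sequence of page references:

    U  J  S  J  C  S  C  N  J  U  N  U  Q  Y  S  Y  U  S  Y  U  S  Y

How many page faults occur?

U → miss, frames (U)
J → miss, frames (U J)
S → miss, evict U, frames (J S)
J → hit
C → miss, evict S, frames (J C)
S → miss, evict J, frames (C S)
C → hit
N → miss, evict S, frames (C N)
J → miss, evict C, frames (N J)
U → miss, evict N, frames (J U)
N → miss, evict J, frames (U N)
U → hit
Q → miss, evict N, frames (U Q)
Y → miss, evict U, frames (Q Y)
S → miss, evict Q, frames (Y S)
Y → hit
U → miss, evict S, frames (Y U)
S → miss, evict Y, frames (U S)
Y → miss, evict U, frames (S Y)
U → miss, evict S, frames (Y U)
S → miss, evict Y, frames (U S)
Y → miss, evict U, frames (S Y)
Page faults: 18.

18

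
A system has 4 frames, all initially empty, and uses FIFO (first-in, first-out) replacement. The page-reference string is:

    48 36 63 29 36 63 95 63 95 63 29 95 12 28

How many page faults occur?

7

48: fault, frames {48}
36: fault, frames {48,36}
63: fault, frames {48,36,63}
29: fault, frames {48,36,63,29}
36: hit
63: hit
95: fault, evict 48, frames {36,63,29,95}
63: hit
95: hit
63: hit
29: hit
95: hit
12: fault, evict 36, frames {63,29,95,12}
28: fault, evict 63, frames {29,95,12,28}
Page faults: 7.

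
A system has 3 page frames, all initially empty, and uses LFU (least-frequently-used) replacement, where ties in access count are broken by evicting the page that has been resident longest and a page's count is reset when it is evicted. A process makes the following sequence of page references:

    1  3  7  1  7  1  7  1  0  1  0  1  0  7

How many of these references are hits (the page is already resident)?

1 → miss, frames [1]
3 → miss, frames [1, 3]
7 → miss, frames [1, 3, 7]
1 → hit
7 → hit
1 → hit
7 → hit
1 → hit
0 → miss, evict 3, frames [1, 7, 0]
1 → hit
0 → hit
1 → hit
0 → hit
7 → hit
Hits: 10.

10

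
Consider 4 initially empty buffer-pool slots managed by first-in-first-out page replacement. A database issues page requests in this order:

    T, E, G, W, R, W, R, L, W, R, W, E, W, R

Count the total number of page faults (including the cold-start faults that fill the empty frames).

7

T → miss, frames (T)
E → miss, frames (T E)
G → miss, frames (T E G)
W → miss, frames (T E G W)
R → miss, evict T, frames (E G W R)
W → hit
R → hit
L → miss, evict E, frames (G W R L)
W → hit
R → hit
W → hit
E → miss, evict G, frames (W R L E)
W → hit
R → hit
Page faults: 7.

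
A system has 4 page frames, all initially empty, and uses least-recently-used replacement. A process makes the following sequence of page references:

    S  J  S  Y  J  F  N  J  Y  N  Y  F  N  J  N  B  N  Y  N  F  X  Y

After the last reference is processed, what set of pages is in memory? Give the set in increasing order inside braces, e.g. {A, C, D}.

{F, N, X, Y}

S -> fault, frames {S}
J -> fault, frames {S,J}
S -> hit
Y -> fault, frames {J,S,Y}
J -> hit
F -> fault, frames {S,Y,J,F}
N -> fault, evict S, frames {Y,J,F,N}
J -> hit
Y -> hit
N -> hit
Y -> hit
F -> hit
N -> hit
J -> hit
N -> hit
B -> fault, evict Y, frames {F,J,N,B}
N -> hit
Y -> fault, evict F, frames {J,B,N,Y}
N -> hit
F -> fault, evict J, frames {B,Y,N,F}
X -> fault, evict B, frames {Y,N,F,X}
Y -> hit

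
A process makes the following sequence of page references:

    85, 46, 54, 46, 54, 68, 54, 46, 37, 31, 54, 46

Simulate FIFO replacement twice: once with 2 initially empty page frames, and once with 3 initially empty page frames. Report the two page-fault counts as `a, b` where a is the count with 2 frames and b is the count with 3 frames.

2 frames: F F F . . F . F F F F F → 9 faults.
3 frames: F F F . . F . . F F F F → 8 faults.
8 < 9: adding a frame reduced faults, as is typical.

9, 8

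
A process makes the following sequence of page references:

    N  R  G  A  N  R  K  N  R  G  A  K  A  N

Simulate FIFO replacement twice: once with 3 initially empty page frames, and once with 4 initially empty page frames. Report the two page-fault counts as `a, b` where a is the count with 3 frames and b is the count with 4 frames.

3 frames: F F F F F F F . . F F . . F → 10 faults.
4 frames: F F F F . . F F F F F F . F → 11 faults.
11 > 10: adding a frame increased faults — Belady's anomaly.

10, 11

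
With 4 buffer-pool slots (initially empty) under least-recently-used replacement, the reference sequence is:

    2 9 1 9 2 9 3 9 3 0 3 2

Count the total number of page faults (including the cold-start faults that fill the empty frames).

2 → fault, frames (2)
9 → fault, frames (2 9)
1 → fault, frames (2 9 1)
9 → hit
2 → hit
9 → hit
3 → fault, frames (1 2 9 3)
9 → hit
3 → hit
0 → fault, evict 1, frames (2 9 3 0)
3 → hit
2 → hit
Page faults: 5.

5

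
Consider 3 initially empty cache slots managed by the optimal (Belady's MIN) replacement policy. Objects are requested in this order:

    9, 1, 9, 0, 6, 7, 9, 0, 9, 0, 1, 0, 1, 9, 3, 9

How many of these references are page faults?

7

9: fault, frames {9}
1: fault, frames {9,1}
9: hit
0: fault, frames {9,1,0}
6: fault, evict 1, frames {9,0,6}
7: fault, evict 6, frames {9,0,7}
9: hit
0: hit
9: hit
0: hit
1: fault, evict 7, frames {9,0,1}
0: hit
1: hit
9: hit
3: fault, evict 1, frames {9,0,3}
9: hit
Page faults: 7.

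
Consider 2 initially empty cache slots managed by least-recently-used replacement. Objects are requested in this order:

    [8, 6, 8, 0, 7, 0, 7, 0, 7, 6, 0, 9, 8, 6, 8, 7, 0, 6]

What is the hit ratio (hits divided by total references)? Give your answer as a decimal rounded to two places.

0.33

8: miss, frames {8}
6: miss, frames {8,6}
8: hit
0: miss, evict 6, frames {8,0}
7: miss, evict 8, frames {0,7}
0: hit
7: hit
0: hit
7: hit
6: miss, evict 0, frames {7,6}
0: miss, evict 7, frames {6,0}
9: miss, evict 6, frames {0,9}
8: miss, evict 0, frames {9,8}
6: miss, evict 9, frames {8,6}
8: hit
7: miss, evict 6, frames {8,7}
0: miss, evict 8, frames {7,0}
6: miss, evict 7, frames {0,6}
Hits: 6 of 18 references → 6/18 = 0.3333.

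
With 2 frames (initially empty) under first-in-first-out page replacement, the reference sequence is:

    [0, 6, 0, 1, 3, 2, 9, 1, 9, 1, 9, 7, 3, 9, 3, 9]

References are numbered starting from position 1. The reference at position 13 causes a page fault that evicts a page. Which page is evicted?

pos 1: 0: fault, frames {0}
pos 2: 6: fault, frames {0,6}
pos 3: 0: hit
pos 4: 1: fault, evict 0, frames {6,1}
pos 5: 3: fault, evict 6, frames {1,3}
pos 6: 2: fault, evict 1, frames {3,2}
pos 7: 9: fault, evict 3, frames {2,9}
pos 8: 1: fault, evict 2, frames {9,1}
pos 9: 9: hit
pos 10: 1: hit
pos 11: 9: hit
pos 12: 7: fault, evict 9, frames {1,7}
pos 13: 3: fault, evict 1, frames {7,3}
At position 13, page 1 is evicted.

1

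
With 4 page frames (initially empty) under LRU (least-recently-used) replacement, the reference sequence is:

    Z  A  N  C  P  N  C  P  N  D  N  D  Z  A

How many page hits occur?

Z: fault, frames [Z]
A: fault, frames [Z, A]
N: fault, frames [Z, A, N]
C: fault, frames [Z, A, N, C]
P: fault, evict Z, frames [A, N, C, P]
N: hit
C: hit
P: hit
N: hit
D: fault, evict A, frames [C, P, N, D]
N: hit
D: hit
Z: fault, evict C, frames [P, N, D, Z]
A: fault, evict P, frames [N, D, Z, A]
Hits: 6.

6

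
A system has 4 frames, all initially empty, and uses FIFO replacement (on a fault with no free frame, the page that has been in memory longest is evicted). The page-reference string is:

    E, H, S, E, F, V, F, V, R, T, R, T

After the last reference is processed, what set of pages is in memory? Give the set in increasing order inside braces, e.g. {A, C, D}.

E -> fault, frames [E]
H -> fault, frames [E, H]
S -> fault, frames [E, H, S]
E -> hit
F -> fault, frames [E, H, S, F]
V -> fault, evict E, frames [H, S, F, V]
F -> hit
V -> hit
R -> fault, evict H, frames [S, F, V, R]
T -> fault, evict S, frames [F, V, R, T]
R -> hit
T -> hit

{F, R, T, V}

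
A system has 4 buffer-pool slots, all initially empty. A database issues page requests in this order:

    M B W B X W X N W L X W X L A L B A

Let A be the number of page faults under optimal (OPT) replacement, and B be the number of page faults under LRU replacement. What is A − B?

Under OPT: F F F . F . . F . F . . . . F . . . → 7 faults.
Under LRU: F F F . F . . F . F . . . . F . F . → 8 faults.
A − B = 7 − 8 = -1.

-1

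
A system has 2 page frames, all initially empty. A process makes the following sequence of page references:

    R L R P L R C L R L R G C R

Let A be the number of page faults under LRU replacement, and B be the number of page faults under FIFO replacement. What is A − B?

Under LRU: F F . F F F F F F . . F F F → 11 faults.
Under FIFO: F F . F . F F F F . . F F F → 10 faults.
A − B = 11 − 10 = 1.

1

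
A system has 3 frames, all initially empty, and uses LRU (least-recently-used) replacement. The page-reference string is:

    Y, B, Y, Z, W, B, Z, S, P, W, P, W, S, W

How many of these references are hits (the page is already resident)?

6

Y: miss, frames (Y)
B: miss, frames (Y B)
Y: hit
Z: miss, frames (B Y Z)
W: miss, evict B, frames (Y Z W)
B: miss, evict Y, frames (Z W B)
Z: hit
S: miss, evict W, frames (B Z S)
P: miss, evict B, frames (Z S P)
W: miss, evict Z, frames (S P W)
P: hit
W: hit
S: hit
W: hit
Hits: 6.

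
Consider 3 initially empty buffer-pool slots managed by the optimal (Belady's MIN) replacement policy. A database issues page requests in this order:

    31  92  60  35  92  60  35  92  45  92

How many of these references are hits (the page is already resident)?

31 → miss, frames (31)
92 → miss, frames (31 92)
60 → miss, frames (31 92 60)
35 → miss, evict 31, frames (92 60 35)
92 → hit
60 → hit
35 → hit
92 → hit
45 → miss, evict 35, frames (92 60 45)
92 → hit
Hits: 5.

5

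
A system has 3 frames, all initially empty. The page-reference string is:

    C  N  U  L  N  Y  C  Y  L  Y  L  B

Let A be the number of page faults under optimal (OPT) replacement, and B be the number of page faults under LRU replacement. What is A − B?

Under OPT: F F F F . F . . . . . F → 6 faults.
Under LRU: F F F F . F F . F . . F → 8 faults.
A − B = 6 − 8 = -2.

-2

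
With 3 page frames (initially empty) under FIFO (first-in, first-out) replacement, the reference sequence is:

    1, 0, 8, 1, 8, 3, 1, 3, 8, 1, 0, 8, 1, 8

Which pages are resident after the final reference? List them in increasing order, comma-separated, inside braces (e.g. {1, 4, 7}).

{0, 1, 8}

1 -> fault, frames (1)
0 -> fault, frames (1 0)
8 -> fault, frames (1 0 8)
1 -> hit
8 -> hit
3 -> fault, evict 1, frames (0 8 3)
1 -> fault, evict 0, frames (8 3 1)
3 -> hit
8 -> hit
1 -> hit
0 -> fault, evict 8, frames (3 1 0)
8 -> fault, evict 3, frames (1 0 8)
1 -> hit
8 -> hit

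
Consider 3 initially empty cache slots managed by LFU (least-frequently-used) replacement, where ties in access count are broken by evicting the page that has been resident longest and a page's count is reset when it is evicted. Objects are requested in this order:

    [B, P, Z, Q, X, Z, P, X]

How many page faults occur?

B → miss, frames [B]
P → miss, frames [B, P]
Z → miss, frames [B, P, Z]
Q → miss, evict B, frames [P, Z, Q]
X → miss, evict P, frames [Z, Q, X]
Z → hit
P → miss, evict Q, frames [Z, X, P]
X → hit
Page faults: 6.

6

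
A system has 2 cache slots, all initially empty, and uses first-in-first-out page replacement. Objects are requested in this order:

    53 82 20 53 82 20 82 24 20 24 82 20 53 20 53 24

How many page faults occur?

11

53: miss, frames (53)
82: miss, frames (53 82)
20: miss, evict 53, frames (82 20)
53: miss, evict 82, frames (20 53)
82: miss, evict 20, frames (53 82)
20: miss, evict 53, frames (82 20)
82: hit
24: miss, evict 82, frames (20 24)
20: hit
24: hit
82: miss, evict 20, frames (24 82)
20: miss, evict 24, frames (82 20)
53: miss, evict 82, frames (20 53)
20: hit
53: hit
24: miss, evict 20, frames (53 24)
Page faults: 11.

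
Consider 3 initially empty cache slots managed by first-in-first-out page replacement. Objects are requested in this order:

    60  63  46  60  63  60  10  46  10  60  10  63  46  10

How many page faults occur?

8

60: miss, frames [60]
63: miss, frames [60, 63]
46: miss, frames [60, 63, 46]
60: hit
63: hit
60: hit
10: miss, evict 60, frames [63, 46, 10]
46: hit
10: hit
60: miss, evict 63, frames [46, 10, 60]
10: hit
63: miss, evict 46, frames [10, 60, 63]
46: miss, evict 10, frames [60, 63, 46]
10: miss, evict 60, frames [63, 46, 10]
Page faults: 8.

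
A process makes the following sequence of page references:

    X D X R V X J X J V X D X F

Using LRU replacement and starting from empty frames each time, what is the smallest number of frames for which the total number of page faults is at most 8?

f=1: 14 faults
f=2: 10 faults
f=3: 7 faults
f=4: 7 faults
f=5: 6 faults
f=6: 6 faults
Smallest f with faults ≤ 8 is 3.

3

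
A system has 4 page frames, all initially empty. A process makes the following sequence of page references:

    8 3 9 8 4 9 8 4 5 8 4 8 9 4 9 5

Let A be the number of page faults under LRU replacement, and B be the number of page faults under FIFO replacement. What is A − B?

Under LRU: F F F . F . . . F . . . . . . . → 5 faults.
Under FIFO: F F F . F . . . F F . . . . . . → 6 faults.
A − B = 5 − 6 = -1.

-1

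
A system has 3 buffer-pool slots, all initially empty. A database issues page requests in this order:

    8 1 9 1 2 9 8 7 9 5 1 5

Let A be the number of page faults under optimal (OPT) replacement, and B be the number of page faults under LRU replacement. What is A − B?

-1

Under OPT: F F F . F . . F . F F . → 7 faults.
Under LRU: F F F . F . F F . F F . → 8 faults.
A − B = 7 − 8 = -1.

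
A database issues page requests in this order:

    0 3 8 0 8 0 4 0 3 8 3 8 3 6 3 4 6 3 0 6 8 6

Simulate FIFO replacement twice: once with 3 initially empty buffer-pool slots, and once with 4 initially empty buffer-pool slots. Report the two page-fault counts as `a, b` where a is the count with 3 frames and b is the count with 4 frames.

13, 6

3 frames: F F F . . . F F F F . . . F . F . F F F F . → 13 faults.
4 frames: F F F . . . F . . . . . . F . . . . F . . . → 6 faults.
6 < 13: adding a frame reduced faults, as is typical.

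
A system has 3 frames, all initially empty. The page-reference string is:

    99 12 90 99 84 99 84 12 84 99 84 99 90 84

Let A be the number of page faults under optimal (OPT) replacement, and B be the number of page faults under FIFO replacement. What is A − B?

-3

Under OPT: F F F . F . . . . . . . F . → 5 faults.
Under FIFO: F F F . F F . F . . . . F F → 8 faults.
A − B = 5 − 8 = -3.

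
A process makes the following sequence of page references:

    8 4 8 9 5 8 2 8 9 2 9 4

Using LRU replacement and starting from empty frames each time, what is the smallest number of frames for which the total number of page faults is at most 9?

2

f=1: 12 faults
f=2: 9 faults
f=3: 7 faults
f=4: 6 faults
f=5: 5 faults
Smallest f with faults ≤ 9 is 2.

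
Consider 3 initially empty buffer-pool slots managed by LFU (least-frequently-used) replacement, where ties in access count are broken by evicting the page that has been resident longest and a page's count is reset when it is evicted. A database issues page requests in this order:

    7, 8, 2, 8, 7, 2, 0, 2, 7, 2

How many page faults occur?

5

7: fault, frames (7)
8: fault, frames (7 8)
2: fault, frames (7 8 2)
8: hit
7: hit
2: hit
0: fault, evict 7, frames (8 2 0)
2: hit
7: fault, evict 0, frames (8 2 7)
2: hit
Page faults: 5.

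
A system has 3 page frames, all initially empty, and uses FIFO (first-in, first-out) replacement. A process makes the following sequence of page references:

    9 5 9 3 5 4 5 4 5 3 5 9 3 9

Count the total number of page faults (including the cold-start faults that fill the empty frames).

9 → miss, frames {9}
5 → miss, frames {9,5}
9 → hit
3 → miss, frames {9,5,3}
5 → hit
4 → miss, evict 9, frames {5,3,4}
5 → hit
4 → hit
5 → hit
3 → hit
5 → hit
9 → miss, evict 5, frames {3,4,9}
3 → hit
9 → hit
Page faults: 5.

5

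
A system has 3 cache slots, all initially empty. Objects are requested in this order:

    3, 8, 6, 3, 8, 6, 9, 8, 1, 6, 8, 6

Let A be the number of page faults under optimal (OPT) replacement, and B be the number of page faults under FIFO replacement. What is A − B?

-2

Under OPT: F F F . . . F . F . . . → 5 faults.
Under FIFO: F F F . . . F . F . F F → 7 faults.
A − B = 5 − 7 = -2.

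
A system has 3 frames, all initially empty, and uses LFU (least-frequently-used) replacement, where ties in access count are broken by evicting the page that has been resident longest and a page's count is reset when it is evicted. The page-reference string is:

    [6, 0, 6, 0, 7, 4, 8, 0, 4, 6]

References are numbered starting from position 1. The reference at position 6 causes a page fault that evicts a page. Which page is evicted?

pos 1: 6 -> fault, frames {6}
pos 2: 0 -> fault, frames {6,0}
pos 3: 6 -> hit
pos 4: 0 -> hit
pos 5: 7 -> fault, frames {6,0,7}
pos 6: 4 -> fault, evict 7, frames {6,0,4}
At position 6, page 7 is evicted.

7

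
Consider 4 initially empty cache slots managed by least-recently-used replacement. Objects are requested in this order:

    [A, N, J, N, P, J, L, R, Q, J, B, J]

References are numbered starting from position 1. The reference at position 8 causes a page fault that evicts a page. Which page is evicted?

N

pos 1: A → fault, frames {A}
pos 2: N → fault, frames {A,N}
pos 3: J → fault, frames {A,N,J}
pos 4: N → hit
pos 5: P → fault, frames {A,J,N,P}
pos 6: J → hit
pos 7: L → fault, evict A, frames {N,P,J,L}
pos 8: R → fault, evict N, frames {P,J,L,R}
At position 8, page N is evicted.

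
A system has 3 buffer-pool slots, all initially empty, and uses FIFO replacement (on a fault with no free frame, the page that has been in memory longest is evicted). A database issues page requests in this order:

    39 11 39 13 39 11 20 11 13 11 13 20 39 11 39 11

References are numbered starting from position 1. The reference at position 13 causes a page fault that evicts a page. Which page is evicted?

11

pos 1: 39: fault, frames {39}
pos 2: 11: fault, frames {39,11}
pos 3: 39: hit
pos 4: 13: fault, frames {39,11,13}
pos 5: 39: hit
pos 6: 11: hit
pos 7: 20: fault, evict 39, frames {11,13,20}
pos 8: 11: hit
pos 9: 13: hit
pos 10: 11: hit
pos 11: 13: hit
pos 12: 20: hit
pos 13: 39: fault, evict 11, frames {13,20,39}
At position 13, page 11 is evicted.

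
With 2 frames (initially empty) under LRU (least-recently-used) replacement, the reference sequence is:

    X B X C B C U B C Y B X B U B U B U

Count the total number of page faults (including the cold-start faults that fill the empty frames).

11

X → miss, frames {X}
B → miss, frames {X,B}
X → hit
C → miss, evict B, frames {X,C}
B → miss, evict X, frames {C,B}
C → hit
U → miss, evict B, frames {C,U}
B → miss, evict C, frames {U,B}
C → miss, evict U, frames {B,C}
Y → miss, evict B, frames {C,Y}
B → miss, evict C, frames {Y,B}
X → miss, evict Y, frames {B,X}
B → hit
U → miss, evict X, frames {B,U}
B → hit
U → hit
B → hit
U → hit
Page faults: 11.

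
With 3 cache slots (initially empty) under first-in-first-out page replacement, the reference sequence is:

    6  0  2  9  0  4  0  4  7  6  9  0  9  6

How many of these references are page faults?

10

6: miss, frames [6]
0: miss, frames [6, 0]
2: miss, frames [6, 0, 2]
9: miss, evict 6, frames [0, 2, 9]
0: hit
4: miss, evict 0, frames [2, 9, 4]
0: miss, evict 2, frames [9, 4, 0]
4: hit
7: miss, evict 9, frames [4, 0, 7]
6: miss, evict 4, frames [0, 7, 6]
9: miss, evict 0, frames [7, 6, 9]
0: miss, evict 7, frames [6, 9, 0]
9: hit
6: hit
Page faults: 10.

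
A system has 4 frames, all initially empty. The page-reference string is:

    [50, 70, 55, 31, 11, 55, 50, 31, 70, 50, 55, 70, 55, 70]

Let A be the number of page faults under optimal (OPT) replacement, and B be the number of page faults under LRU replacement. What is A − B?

Under OPT: F F F F F . . . F . . . . . → 6 faults.
Under LRU: F F F F F . F . F . . . . . → 7 faults.
A − B = 6 − 7 = -1.

-1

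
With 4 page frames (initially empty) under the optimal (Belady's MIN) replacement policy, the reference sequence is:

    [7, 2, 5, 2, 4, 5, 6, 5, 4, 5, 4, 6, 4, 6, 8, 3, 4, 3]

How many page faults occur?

7

7 → miss, frames {7}
2 → miss, frames {7,2}
5 → miss, frames {7,2,5}
2 → hit
4 → miss, frames {7,2,5,4}
5 → hit
6 → miss, evict 2, frames {7,5,4,6}
5 → hit
4 → hit
5 → hit
4 → hit
6 → hit
4 → hit
6 → hit
8 → miss, evict 6, frames {7,5,4,8}
3 → miss, evict 8, frames {7,5,4,3}
4 → hit
3 → hit
Page faults: 7.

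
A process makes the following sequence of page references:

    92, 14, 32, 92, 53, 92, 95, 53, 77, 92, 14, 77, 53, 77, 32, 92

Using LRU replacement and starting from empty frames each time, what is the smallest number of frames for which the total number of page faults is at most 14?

2

f=1: 16 faults
f=2: 14 faults
f=3: 11 faults
f=4: 9 faults
f=5: 8 faults
f=6: 6 faults
Smallest f with faults ≤ 14 is 2.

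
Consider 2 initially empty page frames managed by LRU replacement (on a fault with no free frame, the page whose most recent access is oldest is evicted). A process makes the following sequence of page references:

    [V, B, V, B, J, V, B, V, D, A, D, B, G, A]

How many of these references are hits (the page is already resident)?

4

V -> miss, frames (V)
B -> miss, frames (V B)
V -> hit
B -> hit
J -> miss, evict V, frames (B J)
V -> miss, evict B, frames (J V)
B -> miss, evict J, frames (V B)
V -> hit
D -> miss, evict B, frames (V D)
A -> miss, evict V, frames (D A)
D -> hit
B -> miss, evict A, frames (D B)
G -> miss, evict D, frames (B G)
A -> miss, evict B, frames (G A)
Hits: 4.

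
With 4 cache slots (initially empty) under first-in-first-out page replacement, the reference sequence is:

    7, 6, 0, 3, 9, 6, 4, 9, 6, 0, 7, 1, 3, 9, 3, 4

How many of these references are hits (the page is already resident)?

7: miss, frames [7]
6: miss, frames [7, 6]
0: miss, frames [7, 6, 0]
3: miss, frames [7, 6, 0, 3]
9: miss, evict 7, frames [6, 0, 3, 9]
6: hit
4: miss, evict 6, frames [0, 3, 9, 4]
9: hit
6: miss, evict 0, frames [3, 9, 4, 6]
0: miss, evict 3, frames [9, 4, 6, 0]
7: miss, evict 9, frames [4, 6, 0, 7]
1: miss, evict 4, frames [6, 0, 7, 1]
3: miss, evict 6, frames [0, 7, 1, 3]
9: miss, evict 0, frames [7, 1, 3, 9]
3: hit
4: miss, evict 7, frames [1, 3, 9, 4]
Hits: 3.

3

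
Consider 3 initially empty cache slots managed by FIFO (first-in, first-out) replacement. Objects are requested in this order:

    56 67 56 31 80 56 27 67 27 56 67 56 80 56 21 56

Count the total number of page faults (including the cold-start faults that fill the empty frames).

56 -> fault, frames (56)
67 -> fault, frames (56 67)
56 -> hit
31 -> fault, frames (56 67 31)
80 -> fault, evict 56, frames (67 31 80)
56 -> fault, evict 67, frames (31 80 56)
27 -> fault, evict 31, frames (80 56 27)
67 -> fault, evict 80, frames (56 27 67)
27 -> hit
56 -> hit
67 -> hit
56 -> hit
80 -> fault, evict 56, frames (27 67 80)
56 -> fault, evict 27, frames (67 80 56)
21 -> fault, evict 67, frames (80 56 21)
56 -> hit
Page faults: 10.

10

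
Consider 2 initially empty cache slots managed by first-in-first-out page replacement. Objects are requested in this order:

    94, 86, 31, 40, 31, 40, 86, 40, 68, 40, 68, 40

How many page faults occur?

7

94 → fault, frames {94}
86 → fault, frames {94,86}
31 → fault, evict 94, frames {86,31}
40 → fault, evict 86, frames {31,40}
31 → hit
40 → hit
86 → fault, evict 31, frames {40,86}
40 → hit
68 → fault, evict 40, frames {86,68}
40 → fault, evict 86, frames {68,40}
68 → hit
40 → hit
Page faults: 7.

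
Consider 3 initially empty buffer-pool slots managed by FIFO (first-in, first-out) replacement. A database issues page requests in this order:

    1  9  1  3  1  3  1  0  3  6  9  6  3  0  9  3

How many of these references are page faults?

1 → miss, frames [1]
9 → miss, frames [1, 9]
1 → hit
3 → miss, frames [1, 9, 3]
1 → hit
3 → hit
1 → hit
0 → miss, evict 1, frames [9, 3, 0]
3 → hit
6 → miss, evict 9, frames [3, 0, 6]
9 → miss, evict 3, frames [0, 6, 9]
6 → hit
3 → miss, evict 0, frames [6, 9, 3]
0 → miss, evict 6, frames [9, 3, 0]
9 → hit
3 → hit
Page faults: 8.

8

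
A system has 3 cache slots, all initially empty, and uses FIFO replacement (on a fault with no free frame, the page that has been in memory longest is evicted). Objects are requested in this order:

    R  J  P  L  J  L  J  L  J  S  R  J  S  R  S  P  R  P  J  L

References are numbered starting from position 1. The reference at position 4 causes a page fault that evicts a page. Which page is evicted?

R

pos 1: R -> miss, frames {R}
pos 2: J -> miss, frames {R,J}
pos 3: P -> miss, frames {R,J,P}
pos 4: L -> miss, evict R, frames {J,P,L}
At position 4, page R is evicted.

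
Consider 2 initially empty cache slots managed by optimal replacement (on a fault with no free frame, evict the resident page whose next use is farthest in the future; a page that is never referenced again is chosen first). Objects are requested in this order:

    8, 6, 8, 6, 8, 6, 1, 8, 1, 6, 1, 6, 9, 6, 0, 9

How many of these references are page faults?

8 → miss, frames [8]
6 → miss, frames [8, 6]
8 → hit
6 → hit
8 → hit
6 → hit
1 → miss, evict 6, frames [8, 1]
8 → hit
1 → hit
6 → miss, evict 8, frames [1, 6]
1 → hit
6 → hit
9 → miss, evict 1, frames [6, 9]
6 → hit
0 → miss, evict 6, frames [9, 0]
9 → hit
Page faults: 6.

6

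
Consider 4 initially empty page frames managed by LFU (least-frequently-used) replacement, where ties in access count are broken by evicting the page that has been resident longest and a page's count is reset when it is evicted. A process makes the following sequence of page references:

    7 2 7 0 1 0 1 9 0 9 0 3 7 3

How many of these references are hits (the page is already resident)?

7 → fault, frames [7]
2 → fault, frames [7, 2]
7 → hit
0 → fault, frames [7, 2, 0]
1 → fault, frames [7, 2, 0, 1]
0 → hit
1 → hit
9 → fault, evict 2, frames [7, 0, 1, 9]
0 → hit
9 → hit
0 → hit
3 → fault, evict 7, frames [0, 1, 9, 3]
7 → fault, evict 3, frames [0, 1, 9, 7]
3 → fault, evict 7, frames [0, 1, 9, 3]
Hits: 6.

6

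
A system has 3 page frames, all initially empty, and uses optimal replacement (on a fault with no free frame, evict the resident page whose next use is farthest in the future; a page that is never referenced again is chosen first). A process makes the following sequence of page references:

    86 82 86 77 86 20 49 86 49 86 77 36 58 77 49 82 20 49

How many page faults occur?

86 → miss, frames (86)
82 → miss, frames (86 82)
86 → hit
77 → miss, frames (86 82 77)
86 → hit
20 → miss, evict 82, frames (86 77 20)
49 → miss, evict 20, frames (86 77 49)
86 → hit
49 → hit
86 → hit
77 → hit
36 → miss, evict 86, frames (77 49 36)
58 → miss, evict 36, frames (77 49 58)
77 → hit
49 → hit
82 → miss, evict 58, frames (77 49 82)
20 → miss, evict 82, frames (77 49 20)
49 → hit
Page faults: 9.

9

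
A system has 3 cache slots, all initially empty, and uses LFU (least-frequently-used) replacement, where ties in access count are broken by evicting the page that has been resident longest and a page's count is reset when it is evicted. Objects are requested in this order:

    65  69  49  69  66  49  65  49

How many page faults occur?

5

65 -> fault, frames (65)
69 -> fault, frames (65 69)
49 -> fault, frames (65 69 49)
69 -> hit
66 -> fault, evict 65, frames (69 49 66)
49 -> hit
65 -> fault, evict 66, frames (69 49 65)
49 -> hit
Page faults: 5.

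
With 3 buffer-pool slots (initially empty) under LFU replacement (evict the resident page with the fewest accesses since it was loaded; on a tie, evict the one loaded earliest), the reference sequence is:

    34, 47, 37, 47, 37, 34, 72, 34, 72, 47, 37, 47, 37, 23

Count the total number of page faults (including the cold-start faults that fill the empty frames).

34: miss, frames {34}
47: miss, frames {34,47}
37: miss, frames {34,47,37}
47: hit
37: hit
34: hit
72: miss, evict 34, frames {47,37,72}
34: miss, evict 72, frames {47,37,34}
72: miss, evict 34, frames {47,37,72}
47: hit
37: hit
47: hit
37: hit
23: miss, evict 72, frames {47,37,23}
Page faults: 7.

7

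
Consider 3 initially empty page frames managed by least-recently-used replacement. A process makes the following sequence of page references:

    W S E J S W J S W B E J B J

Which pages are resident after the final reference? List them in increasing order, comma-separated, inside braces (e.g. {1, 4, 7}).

W -> miss, frames (W)
S -> miss, frames (W S)
E -> miss, frames (W S E)
J -> miss, evict W, frames (S E J)
S -> hit
W -> miss, evict E, frames (J S W)
J -> hit
S -> hit
W -> hit
B -> miss, evict J, frames (S W B)
E -> miss, evict S, frames (W B E)
J -> miss, evict W, frames (B E J)
B -> hit
J -> hit

{B, E, J}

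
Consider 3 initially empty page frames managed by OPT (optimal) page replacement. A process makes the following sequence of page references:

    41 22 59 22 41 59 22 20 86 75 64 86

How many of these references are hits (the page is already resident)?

5

41 -> fault, frames {41}
22 -> fault, frames {41,22}
59 -> fault, frames {41,22,59}
22 -> hit
41 -> hit
59 -> hit
22 -> hit
20 -> fault, evict 59, frames {41,22,20}
86 -> fault, evict 20, frames {41,22,86}
75 -> fault, evict 22, frames {41,86,75}
64 -> fault, evict 75, frames {41,86,64}
86 -> hit
Hits: 5.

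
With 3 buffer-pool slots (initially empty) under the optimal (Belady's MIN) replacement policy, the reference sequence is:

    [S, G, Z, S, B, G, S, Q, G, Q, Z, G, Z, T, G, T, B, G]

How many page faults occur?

7

S -> fault, frames (S)
G -> fault, frames (S G)
Z -> fault, frames (S G Z)
S -> hit
B -> fault, evict Z, frames (S G B)
G -> hit
S -> hit
Q -> fault, evict S, frames (G B Q)
G -> hit
Q -> hit
Z -> fault, evict Q, frames (G B Z)
G -> hit
Z -> hit
T -> fault, evict Z, frames (G B T)
G -> hit
T -> hit
B -> hit
G -> hit
Page faults: 7.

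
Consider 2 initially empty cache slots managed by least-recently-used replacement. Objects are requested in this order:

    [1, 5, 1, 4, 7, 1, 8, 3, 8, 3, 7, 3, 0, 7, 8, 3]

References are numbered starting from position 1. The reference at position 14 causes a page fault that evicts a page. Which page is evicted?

pos 1: 1: fault, frames {1}
pos 2: 5: fault, frames {1,5}
pos 3: 1: hit
pos 4: 4: fault, evict 5, frames {1,4}
pos 5: 7: fault, evict 1, frames {4,7}
pos 6: 1: fault, evict 4, frames {7,1}
pos 7: 8: fault, evict 7, frames {1,8}
pos 8: 3: fault, evict 1, frames {8,3}
pos 9: 8: hit
pos 10: 3: hit
pos 11: 7: fault, evict 8, frames {3,7}
pos 12: 3: hit
pos 13: 0: fault, evict 7, frames {3,0}
pos 14: 7: fault, evict 3, frames {0,7}
At position 14, page 3 is evicted.

3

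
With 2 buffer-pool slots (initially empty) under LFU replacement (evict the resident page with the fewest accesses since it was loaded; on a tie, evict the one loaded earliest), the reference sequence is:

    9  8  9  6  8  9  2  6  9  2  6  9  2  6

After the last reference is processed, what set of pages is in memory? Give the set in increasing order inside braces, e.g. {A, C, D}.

{6, 9}

9: fault, frames [9]
8: fault, frames [9, 8]
9: hit
6: fault, evict 8, frames [9, 6]
8: fault, evict 6, frames [9, 8]
9: hit
2: fault, evict 8, frames [9, 2]
6: fault, evict 2, frames [9, 6]
9: hit
2: fault, evict 6, frames [9, 2]
6: fault, evict 2, frames [9, 6]
9: hit
2: fault, evict 6, frames [9, 2]
6: fault, evict 2, frames [9, 6]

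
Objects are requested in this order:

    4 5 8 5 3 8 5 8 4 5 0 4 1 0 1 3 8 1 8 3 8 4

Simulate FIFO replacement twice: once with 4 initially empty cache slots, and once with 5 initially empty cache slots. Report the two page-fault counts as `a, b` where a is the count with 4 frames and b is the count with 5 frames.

4 frames: F F F . F . . . . . F F F . . . F . . F . . → 9 faults.
5 frames: F F F . F . . . . . F . F . . . . . . . . F → 7 faults.
7 < 9: adding a frame reduced faults, as is typical.

9, 7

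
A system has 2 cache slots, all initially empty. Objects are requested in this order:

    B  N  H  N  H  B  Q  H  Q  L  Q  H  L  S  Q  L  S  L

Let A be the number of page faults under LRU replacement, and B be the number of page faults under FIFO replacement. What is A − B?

-1

Under LRU: F F F . . F F F . F . F F F F F F . → 13 faults.
Under FIFO: F F F . . F F F . F F F F F F F F . → 14 faults.
A − B = 13 − 14 = -1.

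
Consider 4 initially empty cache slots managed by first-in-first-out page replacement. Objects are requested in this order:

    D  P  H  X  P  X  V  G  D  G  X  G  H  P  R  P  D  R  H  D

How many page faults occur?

10

D: fault, frames [D]
P: fault, frames [D, P]
H: fault, frames [D, P, H]
X: fault, frames [D, P, H, X]
P: hit
X: hit
V: fault, evict D, frames [P, H, X, V]
G: fault, evict P, frames [H, X, V, G]
D: fault, evict H, frames [X, V, G, D]
G: hit
X: hit
G: hit
H: fault, evict X, frames [V, G, D, H]
P: fault, evict V, frames [G, D, H, P]
R: fault, evict G, frames [D, H, P, R]
P: hit
D: hit
R: hit
H: hit
D: hit
Page faults: 10.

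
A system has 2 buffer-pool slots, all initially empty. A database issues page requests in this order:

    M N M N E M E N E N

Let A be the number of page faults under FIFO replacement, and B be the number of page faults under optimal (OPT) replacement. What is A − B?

Under FIFO: F F . . F F . F F . → 6 faults.
Under OPT: F F . . F . . F . . → 4 faults.
A − B = 6 − 4 = 2.

2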